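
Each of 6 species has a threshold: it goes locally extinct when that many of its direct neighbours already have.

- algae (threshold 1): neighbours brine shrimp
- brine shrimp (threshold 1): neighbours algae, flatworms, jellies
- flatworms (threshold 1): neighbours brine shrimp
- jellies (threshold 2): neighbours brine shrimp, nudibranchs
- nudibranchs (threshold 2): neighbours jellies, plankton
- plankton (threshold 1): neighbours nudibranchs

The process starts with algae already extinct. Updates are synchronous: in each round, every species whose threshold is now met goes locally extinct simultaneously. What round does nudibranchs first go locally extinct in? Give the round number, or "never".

Round 1 — algae goes locally extinct (initial).
Round 2 — checking thresholds:
  brine shrimp: 1 of 3 neighbours ≥ 1, goes locally extinct.
Round 3 — checking thresholds:
  flatworms: 1 of 1 neighbours ≥ 1, goes locally extinct.
  jellies: 1 of 2 neighbours < 2, below threshold.
Round 4 — no new extinctions; cascade stops.

never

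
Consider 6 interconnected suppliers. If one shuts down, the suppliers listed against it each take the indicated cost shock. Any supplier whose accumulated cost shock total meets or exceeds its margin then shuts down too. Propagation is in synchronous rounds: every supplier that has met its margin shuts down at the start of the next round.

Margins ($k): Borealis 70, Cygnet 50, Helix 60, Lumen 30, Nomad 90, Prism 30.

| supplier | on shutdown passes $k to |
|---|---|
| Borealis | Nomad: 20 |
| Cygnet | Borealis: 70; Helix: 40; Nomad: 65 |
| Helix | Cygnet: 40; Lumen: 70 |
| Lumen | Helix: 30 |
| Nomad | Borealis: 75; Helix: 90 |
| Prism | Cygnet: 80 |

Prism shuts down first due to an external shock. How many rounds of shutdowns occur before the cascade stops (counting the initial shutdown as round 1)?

Round 1 — Prism shuts down (initial).
  Cygnet: +80 → 80 ≥ 50
Round 2 — Cygnet shuts down.
  Borealis: +70 → 70 ≥ 70
  Helix: +40 → 40 < 60
  Nomad: +65 → 65 < 90
Round 3 — Borealis shuts down.
  Nomad: +20 → 85 < 90
No further shutdowns.

3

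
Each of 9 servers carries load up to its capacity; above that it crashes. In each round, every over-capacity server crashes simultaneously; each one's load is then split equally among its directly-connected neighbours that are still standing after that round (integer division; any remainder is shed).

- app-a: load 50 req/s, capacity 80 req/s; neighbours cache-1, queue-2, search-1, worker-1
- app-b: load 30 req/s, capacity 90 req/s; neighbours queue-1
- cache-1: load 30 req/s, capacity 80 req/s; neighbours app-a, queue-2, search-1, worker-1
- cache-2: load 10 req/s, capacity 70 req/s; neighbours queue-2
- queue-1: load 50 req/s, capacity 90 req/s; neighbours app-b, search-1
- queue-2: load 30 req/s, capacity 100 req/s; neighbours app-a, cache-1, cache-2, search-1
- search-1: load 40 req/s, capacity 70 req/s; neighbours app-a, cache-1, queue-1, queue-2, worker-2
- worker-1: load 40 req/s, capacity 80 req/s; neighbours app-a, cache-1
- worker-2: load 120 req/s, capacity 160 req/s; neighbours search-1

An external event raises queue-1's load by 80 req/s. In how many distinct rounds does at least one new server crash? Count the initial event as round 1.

2

Round 1 — queue-1 at 130 > 90. queue-1 crashes.
  queue-1 sheds 130 req/s to app-b, search-1: 65 each.
    app-b: 30+65 = 95 > 90
    search-1: 40+65 = 105 > 70
Round 2 — app-b, search-1 crash.
  app-b sheds 95 req/s: no online neighbours, lost.
  search-1 sheds 105 req/s to app-a, cache-1, queue-2, worker-2: 26 each (1 lost).
    app-a: 50+26 = 76 ≤ 80
    cache-1: 30+26 = 56 ≤ 80
    queue-2: 30+26 = 56 ≤ 100
    worker-2: 120+26 = 146 ≤ 160
No further crashes.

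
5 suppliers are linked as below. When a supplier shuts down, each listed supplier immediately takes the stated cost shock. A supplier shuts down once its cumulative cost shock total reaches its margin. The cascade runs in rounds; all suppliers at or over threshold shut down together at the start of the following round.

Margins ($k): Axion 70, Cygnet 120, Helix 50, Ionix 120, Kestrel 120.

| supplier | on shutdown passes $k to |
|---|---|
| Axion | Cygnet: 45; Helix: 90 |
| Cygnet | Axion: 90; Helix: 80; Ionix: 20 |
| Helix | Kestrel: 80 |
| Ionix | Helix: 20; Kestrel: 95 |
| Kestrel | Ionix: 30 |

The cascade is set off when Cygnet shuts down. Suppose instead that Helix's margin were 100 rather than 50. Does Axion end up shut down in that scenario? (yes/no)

yes

With Helix's margin at 100:
Round 1 — Cygnet shuts down (initial).
  Axion: +90 → 90 ≥ 70
  Helix: +80 → 80 < 100
  Ionix: +20 → 20 < 120
Round 2 — Axion shuts down.
  Helix: +90 → 170 ≥ 100
Round 3 — Helix shuts down.
  Kestrel: +80 → 80 < 120
No further shutdowns.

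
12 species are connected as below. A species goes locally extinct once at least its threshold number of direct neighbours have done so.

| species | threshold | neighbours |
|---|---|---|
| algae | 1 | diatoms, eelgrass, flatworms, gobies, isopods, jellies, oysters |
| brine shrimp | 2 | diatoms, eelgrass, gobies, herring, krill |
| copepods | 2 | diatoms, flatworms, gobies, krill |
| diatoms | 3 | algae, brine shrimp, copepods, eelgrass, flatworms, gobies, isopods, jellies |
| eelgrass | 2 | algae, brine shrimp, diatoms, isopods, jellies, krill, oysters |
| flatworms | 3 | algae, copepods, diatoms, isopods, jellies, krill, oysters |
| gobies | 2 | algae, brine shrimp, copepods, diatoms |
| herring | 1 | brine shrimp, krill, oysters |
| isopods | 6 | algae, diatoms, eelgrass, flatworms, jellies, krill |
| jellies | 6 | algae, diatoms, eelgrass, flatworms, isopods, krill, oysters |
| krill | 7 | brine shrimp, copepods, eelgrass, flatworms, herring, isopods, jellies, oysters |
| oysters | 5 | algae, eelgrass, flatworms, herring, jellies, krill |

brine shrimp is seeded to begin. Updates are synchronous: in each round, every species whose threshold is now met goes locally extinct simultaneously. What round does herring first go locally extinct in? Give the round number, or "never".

Round 1 — brine shrimp goes locally extinct (initial).
Round 2 — checking thresholds:
  diatoms: 1 of 8 neighbours < 3, not yet.
  eelgrass: 1 of 7 neighbours < 2, not yet.
  gobies: 1 of 4 neighbours < 2, not yet.
  herring: 1 of 3 neighbours ≥ 1, goes locally extinct.
  krill: 1 of 8 neighbours < 7, not yet.
Round 3 — no new extinctions; cascade stops.

2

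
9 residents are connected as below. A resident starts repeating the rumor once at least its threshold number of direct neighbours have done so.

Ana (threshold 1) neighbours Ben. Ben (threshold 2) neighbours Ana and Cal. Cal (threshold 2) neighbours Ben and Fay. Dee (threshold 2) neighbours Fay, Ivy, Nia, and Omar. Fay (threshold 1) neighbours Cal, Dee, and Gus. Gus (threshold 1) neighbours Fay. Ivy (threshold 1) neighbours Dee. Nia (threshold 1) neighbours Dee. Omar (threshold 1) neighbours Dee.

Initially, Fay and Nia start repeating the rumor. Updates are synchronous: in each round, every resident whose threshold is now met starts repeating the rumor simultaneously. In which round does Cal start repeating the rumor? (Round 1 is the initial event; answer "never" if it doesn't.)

never

Round 1 — Fay, Nia start repeating the rumor (initial).
Round 2 — checking thresholds:
  Cal: 1 of 2 neighbours < 2, not yet.
  Dee: 2 of 4 neighbours ≥ 2, starts repeating the rumor.
  Gus: 1 of 1 neighbours ≥ 1, starts repeating the rumor.
Round 3 — checking thresholds:
  Cal: 1 of 2 neighbours < 2, not yet.
  Ivy: 1 of 1 neighbours ≥ 1, starts repeating the rumor.
  Omar: 1 of 1 neighbours ≥ 1, starts repeating the rumor.
Round 4 — no new spreads; cascade stops.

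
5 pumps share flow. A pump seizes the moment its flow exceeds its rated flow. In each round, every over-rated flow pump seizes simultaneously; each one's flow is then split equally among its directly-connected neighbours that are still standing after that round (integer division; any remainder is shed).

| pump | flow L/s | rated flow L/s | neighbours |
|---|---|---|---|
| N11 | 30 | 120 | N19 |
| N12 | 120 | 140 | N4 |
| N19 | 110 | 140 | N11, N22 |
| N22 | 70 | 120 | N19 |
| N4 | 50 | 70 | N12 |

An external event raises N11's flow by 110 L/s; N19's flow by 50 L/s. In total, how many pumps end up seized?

3

Round 1 — N11 at 140 > 120; N19 at 160 > 140. N11, N19 seize.
  N11 sheds 140 L/s: no online neighbours, lost.
  N19 sheds 160 L/s to N22: 160 each.
    N22: 70+160 = 230 > 120
Round 2 — N22 seizes.
  N22 sheds 230 L/s: no online neighbours, lost.
No further seizures.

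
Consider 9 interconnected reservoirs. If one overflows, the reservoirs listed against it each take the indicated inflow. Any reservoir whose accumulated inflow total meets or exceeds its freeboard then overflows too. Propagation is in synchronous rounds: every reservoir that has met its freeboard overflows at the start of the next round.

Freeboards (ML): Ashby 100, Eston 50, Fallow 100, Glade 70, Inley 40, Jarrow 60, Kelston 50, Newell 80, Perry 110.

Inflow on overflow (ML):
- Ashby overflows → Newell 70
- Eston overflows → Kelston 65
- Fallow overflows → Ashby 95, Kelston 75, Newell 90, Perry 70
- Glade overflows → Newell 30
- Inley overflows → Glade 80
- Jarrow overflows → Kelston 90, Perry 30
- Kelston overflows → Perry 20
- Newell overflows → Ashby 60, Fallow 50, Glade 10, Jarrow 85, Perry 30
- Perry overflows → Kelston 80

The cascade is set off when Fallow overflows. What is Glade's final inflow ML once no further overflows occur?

10

Round 1 — Fallow overflows (initial).
  Ashby: +95 → 95 < 100
  Kelston: +75 → 75 ≥ 50
  Newell: +90 → 90 ≥ 80
  Perry: +70 → 70 < 110
Round 2 — Kelston, Newell overflow.
  Ashby: +60 → 155 ≥ 100
  Glade: +10 → 10 < 70
  Jarrow: +85 → 85 ≥ 60
  Perry: +20+30 → 120 ≥ 110
Round 3 — Ashby, Jarrow, Perry overflow.
No further overflows.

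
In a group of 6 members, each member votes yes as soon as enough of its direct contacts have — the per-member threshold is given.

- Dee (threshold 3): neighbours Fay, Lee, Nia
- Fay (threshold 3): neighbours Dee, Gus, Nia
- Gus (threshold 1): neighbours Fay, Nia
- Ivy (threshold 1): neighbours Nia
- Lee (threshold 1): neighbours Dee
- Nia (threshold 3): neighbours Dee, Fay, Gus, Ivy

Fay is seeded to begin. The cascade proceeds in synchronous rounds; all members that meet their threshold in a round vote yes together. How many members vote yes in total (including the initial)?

Round 1 — Fay votes yes (initial).
Round 2 — checking thresholds:
  Dee: 1 of 3 neighbours < 3, not yet.
  Gus: 1 of 2 neighbours ≥ 1, votes yes.
  Nia: 1 of 4 neighbours < 3, not yet.
Round 3 — no new yes votes; cascade stops.

2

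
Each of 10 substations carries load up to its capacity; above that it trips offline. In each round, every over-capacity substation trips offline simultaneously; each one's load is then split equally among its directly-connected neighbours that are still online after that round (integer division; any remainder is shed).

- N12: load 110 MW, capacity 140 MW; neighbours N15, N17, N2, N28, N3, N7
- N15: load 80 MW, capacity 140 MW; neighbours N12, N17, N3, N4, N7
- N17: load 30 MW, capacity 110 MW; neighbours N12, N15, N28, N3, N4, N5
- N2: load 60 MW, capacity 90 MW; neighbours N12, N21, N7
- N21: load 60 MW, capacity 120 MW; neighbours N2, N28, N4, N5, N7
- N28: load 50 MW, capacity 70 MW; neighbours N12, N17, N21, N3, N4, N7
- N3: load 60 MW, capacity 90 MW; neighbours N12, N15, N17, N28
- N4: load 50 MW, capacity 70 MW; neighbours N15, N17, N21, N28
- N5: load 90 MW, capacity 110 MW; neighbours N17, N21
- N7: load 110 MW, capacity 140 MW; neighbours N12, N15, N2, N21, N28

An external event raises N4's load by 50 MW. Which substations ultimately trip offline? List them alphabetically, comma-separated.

N28, N4

Round 1 — N4 at 100 > 70. N4 trips offline.
  N4 sheds 100 MW to N15, N17, N21, N28: 25 each.
    N15: 80+25 = 105 ≤ 140
    N17: 30+25 = 55 ≤ 110
    N21: 60+25 = 85 ≤ 120
    N28: 50+25 = 75 > 70
Round 2 — N28 trips offline.
  N28 sheds 75 MW to N12, N17, N21, N3, N7: 15 each.
    N12: 110+15 = 125 ≤ 140
    N17: 55+15 = 70 ≤ 110
    N21: 85+15 = 100 ≤ 120
    N3: 60+15 = 75 ≤ 90
    N7: 110+15 = 125 ≤ 140
No further trips.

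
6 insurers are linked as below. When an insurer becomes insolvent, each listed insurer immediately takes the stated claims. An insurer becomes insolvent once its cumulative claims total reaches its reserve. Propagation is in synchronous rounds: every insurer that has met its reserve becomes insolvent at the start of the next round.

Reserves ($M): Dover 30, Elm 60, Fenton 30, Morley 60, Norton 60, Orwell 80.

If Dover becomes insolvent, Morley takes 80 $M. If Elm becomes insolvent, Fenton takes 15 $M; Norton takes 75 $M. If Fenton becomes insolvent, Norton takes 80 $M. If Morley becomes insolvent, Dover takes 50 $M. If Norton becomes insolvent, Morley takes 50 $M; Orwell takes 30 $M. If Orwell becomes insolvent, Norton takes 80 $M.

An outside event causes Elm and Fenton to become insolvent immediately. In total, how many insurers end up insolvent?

Round 1 — Elm, Fenton become insolvent (initial).
  Norton: +75+80 → 155 ≥ 60
Round 2 — Norton becomes insolvent.
  Morley: +50 → 50 < 60
  Orwell: +30 → 30 < 80
No further insolvencies.

3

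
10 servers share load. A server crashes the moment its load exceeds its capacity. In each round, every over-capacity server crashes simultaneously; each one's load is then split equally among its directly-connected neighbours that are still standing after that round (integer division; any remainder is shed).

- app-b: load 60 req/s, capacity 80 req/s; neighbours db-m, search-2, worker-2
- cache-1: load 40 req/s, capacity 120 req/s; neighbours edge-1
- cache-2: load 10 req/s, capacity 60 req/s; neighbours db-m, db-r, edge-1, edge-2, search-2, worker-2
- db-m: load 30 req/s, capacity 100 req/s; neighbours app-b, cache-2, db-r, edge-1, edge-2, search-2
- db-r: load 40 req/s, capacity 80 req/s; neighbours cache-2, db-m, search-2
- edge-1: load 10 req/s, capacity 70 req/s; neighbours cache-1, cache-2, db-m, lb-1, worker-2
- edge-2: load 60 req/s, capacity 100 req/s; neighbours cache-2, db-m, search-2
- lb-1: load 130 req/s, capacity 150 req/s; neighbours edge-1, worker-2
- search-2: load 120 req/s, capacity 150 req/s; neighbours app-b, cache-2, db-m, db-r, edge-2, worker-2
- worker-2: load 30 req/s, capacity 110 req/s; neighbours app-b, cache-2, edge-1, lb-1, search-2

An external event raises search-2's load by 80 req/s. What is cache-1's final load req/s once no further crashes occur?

Round 1 — search-2 at 200 > 150. search-2 crashes.
  search-2 sheds 200 req/s to app-b, cache-2, db-m, db-r, edge-2, worker-2: 33 each (2 lost).
    app-b: 60+33 = 93 > 80
    cache-2: 10+33 = 43 ≤ 60
    db-m: 30+33 = 63 ≤ 100
    db-r: 40+33 = 73 ≤ 80
    edge-2: 60+33 = 93 ≤ 100
    worker-2: 30+33 = 63 ≤ 110
Round 2 — app-b crashes.
  app-b sheds 93 req/s to db-m, worker-2: 46 each (1 lost).
    db-m: 63+46 = 109 > 100
    worker-2: 63+46 = 109 ≤ 110
Round 3 — db-m crashes.
  db-m sheds 109 req/s to cache-2, db-r, edge-1, edge-2: 27 each (1 lost).
    cache-2: 43+27 = 70 > 60
    db-r: 73+27 = 100 > 80
    edge-1: 10+27 = 37 ≤ 70
    edge-2: 93+27 = 120 > 100
Round 4 — cache-2, db-r, edge-2 crash.
  cache-2 sheds 70 req/s to edge-1, worker-2: 35 each.
    edge-1: 37+35 = 72 > 70
    worker-2: 109+35 = 144 > 110
  db-r sheds 100 req/s: no online neighbours, lost.
  edge-2 sheds 120 req/s: no online neighbours, lost.
Round 5 — edge-1, worker-2 crash.
  edge-1 sheds 72 req/s to cache-1, lb-1: 36 each.
    cache-1: 40+36 = 76 ≤ 120
    lb-1: 130+36 = 166 > 150
  worker-2 sheds 144 req/s to lb-1: 144 each.
    lb-1: 166+144 = 310 > 150
Round 6 — lb-1 crashes.
  lb-1 sheds 310 req/s: no online neighbours, lost.
No further crashes.

76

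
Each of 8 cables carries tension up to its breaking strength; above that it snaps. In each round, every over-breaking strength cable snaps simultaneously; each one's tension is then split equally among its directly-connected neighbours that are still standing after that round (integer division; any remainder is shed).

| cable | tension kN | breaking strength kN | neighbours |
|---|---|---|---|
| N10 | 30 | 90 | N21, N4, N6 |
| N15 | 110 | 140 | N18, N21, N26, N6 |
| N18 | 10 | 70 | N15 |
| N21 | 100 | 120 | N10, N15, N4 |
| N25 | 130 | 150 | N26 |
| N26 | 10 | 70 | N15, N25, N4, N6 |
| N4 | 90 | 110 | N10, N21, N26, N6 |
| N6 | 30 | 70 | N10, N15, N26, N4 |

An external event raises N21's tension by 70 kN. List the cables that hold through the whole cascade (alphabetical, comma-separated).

N18

Round 1 — N21 at 170 > 120. N21 snaps.
  N21 sheds 170 kN to N10, N15, N4: 56 each (2 lost).
    N10: 30+56 = 86 ≤ 90
    N15: 110+56 = 166 > 140
    N4: 90+56 = 146 > 110
Round 2 — N15, N4 snap.
  N15 sheds 166 kN to N18, N26, N6: 55 each (1 lost).
    N18: 10+55 = 65 ≤ 70
    N26: 10+55 = 65 ≤ 70
    N6: 30+55 = 85 > 70
  N4 sheds 146 kN to N10, N26, N6: 48 each (2 lost).
    N10: 86+48 = 134 > 90
    N26: 65+48 = 113 > 70
    N6: 85+48 = 133 > 70
Round 3 — N10, N26, N6 snap.
  N10 sheds 134 kN: no online neighbours, lost.
  N26 sheds 113 kN to N25: 113 each.
    N25: 130+113 = 243 > 150
  N6 sheds 133 kN: no online neighbours, lost.
Round 4 — N25 snaps.
  N25 sheds 243 kN: no online neighbours, lost.
No further breaks.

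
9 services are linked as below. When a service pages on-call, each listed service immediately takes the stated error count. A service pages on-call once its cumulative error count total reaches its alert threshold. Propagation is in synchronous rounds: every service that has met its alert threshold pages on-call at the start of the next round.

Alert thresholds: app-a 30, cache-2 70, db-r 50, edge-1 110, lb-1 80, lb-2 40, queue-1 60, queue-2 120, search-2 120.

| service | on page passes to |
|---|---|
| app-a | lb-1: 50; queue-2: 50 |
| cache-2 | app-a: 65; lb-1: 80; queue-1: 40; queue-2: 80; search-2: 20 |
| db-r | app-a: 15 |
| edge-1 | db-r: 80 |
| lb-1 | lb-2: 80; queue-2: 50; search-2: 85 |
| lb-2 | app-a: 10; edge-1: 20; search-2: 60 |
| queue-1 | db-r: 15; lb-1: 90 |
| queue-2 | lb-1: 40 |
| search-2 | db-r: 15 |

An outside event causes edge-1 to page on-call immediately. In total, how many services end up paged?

2

Round 1 — edge-1 pages on-call (initial).
  db-r: +80 → 80 ≥ 50
Round 2 — db-r pages on-call.
  app-a: +15 → 15 < 30
No further pages.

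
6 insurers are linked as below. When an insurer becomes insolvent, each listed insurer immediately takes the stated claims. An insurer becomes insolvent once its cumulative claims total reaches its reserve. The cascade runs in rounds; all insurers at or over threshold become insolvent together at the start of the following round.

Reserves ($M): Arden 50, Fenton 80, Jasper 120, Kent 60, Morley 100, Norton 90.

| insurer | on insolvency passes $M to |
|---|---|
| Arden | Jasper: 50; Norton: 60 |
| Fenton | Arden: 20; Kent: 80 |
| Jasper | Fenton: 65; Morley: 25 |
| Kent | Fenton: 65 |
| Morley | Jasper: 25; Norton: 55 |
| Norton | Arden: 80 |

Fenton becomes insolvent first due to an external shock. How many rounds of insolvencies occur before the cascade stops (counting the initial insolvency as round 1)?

2

Round 1 — Fenton becomes insolvent (initial).
  Arden: +20 → 20 < 50
  Kent: +80 → 80 ≥ 60
Round 2 — Kent becomes insolvent.
No further insolvencies.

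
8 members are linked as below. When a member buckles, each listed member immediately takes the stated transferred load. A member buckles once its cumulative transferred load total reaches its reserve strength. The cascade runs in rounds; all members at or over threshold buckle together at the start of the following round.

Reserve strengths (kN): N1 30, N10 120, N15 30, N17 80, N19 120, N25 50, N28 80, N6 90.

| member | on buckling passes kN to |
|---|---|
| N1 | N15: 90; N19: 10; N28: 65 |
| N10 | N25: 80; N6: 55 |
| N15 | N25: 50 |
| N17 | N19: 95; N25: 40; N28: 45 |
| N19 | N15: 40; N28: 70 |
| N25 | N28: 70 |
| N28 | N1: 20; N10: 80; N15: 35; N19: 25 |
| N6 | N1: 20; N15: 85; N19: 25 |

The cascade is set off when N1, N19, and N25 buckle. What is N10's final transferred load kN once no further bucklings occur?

Round 1 — N1, N19, N25 buckle (initial).
  N15: +90+40 → 130 ≥ 30
  N28: +65+70+70 → 205 ≥ 80
Round 2 — N15, N28 buckle.
  N10: +80 → 80 < 120
No further bucklings.

80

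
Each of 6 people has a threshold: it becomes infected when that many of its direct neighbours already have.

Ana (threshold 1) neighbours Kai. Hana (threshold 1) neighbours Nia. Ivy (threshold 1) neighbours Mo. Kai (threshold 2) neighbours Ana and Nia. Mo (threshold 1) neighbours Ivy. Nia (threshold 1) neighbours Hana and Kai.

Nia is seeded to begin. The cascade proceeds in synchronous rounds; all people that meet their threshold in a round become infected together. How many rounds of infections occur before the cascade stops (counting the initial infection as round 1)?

Round 1 — Nia becomes infected (initial).
Round 2 — checking thresholds:
  Hana: 1 of 1 neighbours ≥ 1, becomes infected.
  Kai: 1 of 2 neighbours < 2, not yet.
Round 3 — no new infections; cascade stops.

2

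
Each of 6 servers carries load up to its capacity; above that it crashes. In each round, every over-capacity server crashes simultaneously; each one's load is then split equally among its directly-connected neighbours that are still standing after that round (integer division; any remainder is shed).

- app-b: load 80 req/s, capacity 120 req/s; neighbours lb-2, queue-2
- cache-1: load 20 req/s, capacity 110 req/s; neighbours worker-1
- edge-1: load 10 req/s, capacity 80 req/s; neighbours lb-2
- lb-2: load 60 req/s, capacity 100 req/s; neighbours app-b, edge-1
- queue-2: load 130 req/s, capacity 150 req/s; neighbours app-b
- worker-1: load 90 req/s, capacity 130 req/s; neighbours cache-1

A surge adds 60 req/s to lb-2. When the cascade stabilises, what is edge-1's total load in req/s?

70

Round 1 — lb-2 at 120 > 100. lb-2 crashes.
  lb-2 sheds 120 req/s to app-b, edge-1: 60 each.
    app-b: 80+60 = 140 > 120
    edge-1: 10+60 = 70 ≤ 80
Round 2 — app-b crashes.
  app-b sheds 140 req/s to queue-2: 140 each.
    queue-2: 130+140 = 270 > 150
Round 3 — queue-2 crashes.
  queue-2 sheds 270 req/s: no online neighbours, lost.
No further crashes.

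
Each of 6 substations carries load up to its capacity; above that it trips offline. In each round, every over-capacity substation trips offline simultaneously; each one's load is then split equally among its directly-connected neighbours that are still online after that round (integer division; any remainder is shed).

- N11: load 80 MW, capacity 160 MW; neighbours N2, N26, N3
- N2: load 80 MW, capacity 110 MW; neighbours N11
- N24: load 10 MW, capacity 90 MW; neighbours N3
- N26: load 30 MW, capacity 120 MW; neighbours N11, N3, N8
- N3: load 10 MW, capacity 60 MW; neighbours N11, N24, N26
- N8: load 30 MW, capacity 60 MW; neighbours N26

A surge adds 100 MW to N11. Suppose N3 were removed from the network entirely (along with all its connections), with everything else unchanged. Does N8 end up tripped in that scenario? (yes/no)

no

With N3 removed:
Round 1 — N11 at 180 > 160. N11 trips offline.
  N11 sheds 180 MW to N2, N26: 90 each.
    N2: 80+90 = 170 > 110
    N26: 30+90 = 120 ≤ 120
Round 2 — N2 trips offline.
  N2 sheds 170 MW: no online neighbours, lost.
No further trips.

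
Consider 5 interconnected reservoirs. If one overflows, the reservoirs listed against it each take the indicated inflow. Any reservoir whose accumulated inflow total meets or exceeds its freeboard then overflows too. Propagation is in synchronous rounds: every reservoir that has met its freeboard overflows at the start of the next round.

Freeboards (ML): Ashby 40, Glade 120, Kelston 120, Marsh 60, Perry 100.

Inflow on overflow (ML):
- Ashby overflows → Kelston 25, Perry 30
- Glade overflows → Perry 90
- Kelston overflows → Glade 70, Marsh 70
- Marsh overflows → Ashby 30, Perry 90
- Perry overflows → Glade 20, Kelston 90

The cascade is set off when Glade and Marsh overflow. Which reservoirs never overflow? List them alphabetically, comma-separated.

Ashby, Kelston

Round 1 — Glade, Marsh overflow (initial).
  Ashby: +30 → 30 < 40
  Perry: +90+90 → 180 ≥ 100
Round 2 — Perry overflows.
  Kelston: +90 → 90 < 120
No further overflows.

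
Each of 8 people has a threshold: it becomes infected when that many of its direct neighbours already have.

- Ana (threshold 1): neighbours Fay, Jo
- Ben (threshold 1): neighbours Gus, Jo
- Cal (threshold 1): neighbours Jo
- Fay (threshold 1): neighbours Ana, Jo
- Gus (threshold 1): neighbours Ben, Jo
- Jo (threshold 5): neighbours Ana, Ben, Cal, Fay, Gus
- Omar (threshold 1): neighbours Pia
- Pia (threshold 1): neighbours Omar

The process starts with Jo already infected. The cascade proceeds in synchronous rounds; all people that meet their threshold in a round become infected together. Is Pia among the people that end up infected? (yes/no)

no

Round 1 — Jo becomes infected (initial).
Round 2 — checking thresholds:
  Ana: 1 of 2 neighbours ≥ 1, becomes infected.
  Ben: 1 of 2 neighbours ≥ 1, becomes infected.
  Cal: 1 of 1 neighbours ≥ 1, becomes infected.
  Fay: 1 of 2 neighbours ≥ 1, becomes infected.
  Gus: 1 of 2 neighbours ≥ 1, becomes infected.
Round 3 — no new infections; cascade stops.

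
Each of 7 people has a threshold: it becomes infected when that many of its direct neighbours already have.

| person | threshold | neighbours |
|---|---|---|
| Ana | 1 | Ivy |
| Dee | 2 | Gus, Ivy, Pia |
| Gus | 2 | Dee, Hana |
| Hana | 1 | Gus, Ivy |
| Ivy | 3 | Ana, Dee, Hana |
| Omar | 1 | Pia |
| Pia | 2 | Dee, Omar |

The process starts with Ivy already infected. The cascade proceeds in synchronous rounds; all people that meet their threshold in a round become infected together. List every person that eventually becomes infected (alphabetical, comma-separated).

Ana, Hana, Ivy

Round 1 — Ivy becomes infected (initial).
Round 2 — checking thresholds:
  Ana: 1 of 1 neighbours ≥ 1, becomes infected.
  Dee: 1 of 3 neighbours < 2, below threshold.
  Hana: 1 of 2 neighbours ≥ 1, becomes infected.
Round 3 — no new infections; cascade stops.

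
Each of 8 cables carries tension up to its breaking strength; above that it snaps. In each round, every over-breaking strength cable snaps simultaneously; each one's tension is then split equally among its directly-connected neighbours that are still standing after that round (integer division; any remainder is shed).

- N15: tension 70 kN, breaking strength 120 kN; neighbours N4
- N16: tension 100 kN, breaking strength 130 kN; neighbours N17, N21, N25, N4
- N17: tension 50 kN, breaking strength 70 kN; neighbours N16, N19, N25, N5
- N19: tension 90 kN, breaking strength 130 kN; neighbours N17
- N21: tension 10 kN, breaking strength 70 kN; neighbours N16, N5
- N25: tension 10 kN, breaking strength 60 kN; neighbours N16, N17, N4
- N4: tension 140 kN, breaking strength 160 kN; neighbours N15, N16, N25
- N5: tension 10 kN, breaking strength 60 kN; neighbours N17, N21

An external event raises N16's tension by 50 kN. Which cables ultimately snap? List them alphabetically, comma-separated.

N15, N16, N17, N25, N4

Round 1 — N16 at 150 > 130. N16 snaps.
  N16 sheds 150 kN to N17, N21, N25, N4: 37 each (2 lost).
    N17: 50+37 = 87 > 70
    N21: 10+37 = 47 ≤ 70
    N25: 10+37 = 47 ≤ 60
    N4: 140+37 = 177 > 160
Round 2 — N17, N4 snap.
  N17 sheds 87 kN to N19, N25, N5: 29 each.
    N19: 90+29 = 119 ≤ 130
    N25: 47+29 = 76 > 60
    N5: 10+29 = 39 ≤ 60
  N4 sheds 177 kN to N15, N25: 88 each (1 lost).
    N15: 70+88 = 158 > 120
    N25: 76+88 = 164 > 60
Round 3 — N15, N25 snap.
  N15 sheds 158 kN: no online neighbours, lost.
  N25 sheds 164 kN: no online neighbours, lost.
No further breaks.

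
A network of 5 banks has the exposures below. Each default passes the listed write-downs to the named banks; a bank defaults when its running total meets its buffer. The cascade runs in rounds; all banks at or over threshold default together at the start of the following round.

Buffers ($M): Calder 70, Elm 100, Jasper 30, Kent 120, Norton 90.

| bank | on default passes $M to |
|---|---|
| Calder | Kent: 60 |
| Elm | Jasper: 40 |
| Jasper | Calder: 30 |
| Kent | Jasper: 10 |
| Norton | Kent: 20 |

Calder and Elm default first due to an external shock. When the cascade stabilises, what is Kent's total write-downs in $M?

Round 1 — Calder, Elm default (initial).
  Jasper: +40 → 40 ≥ 30
  Kent: +60 → 60 < 120
Round 2 — Jasper defaults.
No further defaults.

60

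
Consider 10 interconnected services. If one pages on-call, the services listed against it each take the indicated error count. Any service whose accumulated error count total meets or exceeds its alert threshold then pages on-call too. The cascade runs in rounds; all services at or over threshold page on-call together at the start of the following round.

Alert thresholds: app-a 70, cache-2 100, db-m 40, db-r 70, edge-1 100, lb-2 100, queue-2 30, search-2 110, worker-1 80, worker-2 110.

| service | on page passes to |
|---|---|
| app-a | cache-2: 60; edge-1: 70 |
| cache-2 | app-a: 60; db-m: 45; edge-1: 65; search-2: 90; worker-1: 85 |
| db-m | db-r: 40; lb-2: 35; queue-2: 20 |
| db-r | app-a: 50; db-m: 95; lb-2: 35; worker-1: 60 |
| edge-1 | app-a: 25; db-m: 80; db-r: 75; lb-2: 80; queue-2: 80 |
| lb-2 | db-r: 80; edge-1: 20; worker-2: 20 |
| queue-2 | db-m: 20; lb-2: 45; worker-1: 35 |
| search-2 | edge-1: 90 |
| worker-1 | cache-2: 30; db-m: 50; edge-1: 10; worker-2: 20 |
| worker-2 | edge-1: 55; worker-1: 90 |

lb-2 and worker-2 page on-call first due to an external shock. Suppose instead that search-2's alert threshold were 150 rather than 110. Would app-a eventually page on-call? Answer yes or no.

no

With search-2's alert threshold at 150:
Round 1 — lb-2, worker-2 page on-call (initial).
  db-r: +80 → 80 ≥ 70
  edge-1: +20+55 → 75 < 100
  worker-1: +90 → 90 ≥ 80
Round 2 — db-r, worker-1 page on-call.
  app-a: +50 → 50 < 70
  cache-2: +30 → 30 < 100
  db-m: +95+50 → 145 ≥ 40
  edge-1: +10 → 85 < 100
Round 3 — db-m pages on-call.
  queue-2: +20 → 20 < 30
No further pages.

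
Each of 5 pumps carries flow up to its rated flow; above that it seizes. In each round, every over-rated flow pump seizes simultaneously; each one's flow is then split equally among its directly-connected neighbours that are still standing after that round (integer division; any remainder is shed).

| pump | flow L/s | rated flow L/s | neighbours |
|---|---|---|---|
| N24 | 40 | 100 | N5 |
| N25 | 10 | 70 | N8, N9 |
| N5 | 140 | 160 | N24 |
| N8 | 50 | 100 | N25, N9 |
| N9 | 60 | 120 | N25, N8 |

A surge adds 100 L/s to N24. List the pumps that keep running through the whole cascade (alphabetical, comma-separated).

Round 1 — N24 at 140 > 100. N24 seizes.
  N24 sheds 140 L/s to N5: 140 each.
    N5: 140+140 = 280 > 160
Round 2 — N5 seizes.
  N5 sheds 280 L/s: no online neighbours, lost.
No further seizures.

N25, N8, N9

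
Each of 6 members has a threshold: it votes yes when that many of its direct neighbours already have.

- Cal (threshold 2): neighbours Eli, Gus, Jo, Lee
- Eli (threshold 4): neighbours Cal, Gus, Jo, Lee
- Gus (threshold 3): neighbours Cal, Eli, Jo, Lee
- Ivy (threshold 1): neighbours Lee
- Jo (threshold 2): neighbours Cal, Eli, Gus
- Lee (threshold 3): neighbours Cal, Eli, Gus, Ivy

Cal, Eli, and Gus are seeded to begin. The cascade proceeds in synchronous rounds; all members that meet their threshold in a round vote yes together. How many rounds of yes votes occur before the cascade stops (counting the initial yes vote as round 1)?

Round 1 — Cal, Eli, Gus vote yes (initial).
Round 2 — checking thresholds:
  Jo: 3 of 3 neighbours ≥ 2, votes yes.
  Lee: 3 of 4 neighbours ≥ 3, votes yes.
Round 3 — checking thresholds:
  Ivy: 1 of 1 neighbours ≥ 1, votes yes.
Round 4 — no new yes votes; cascade stops.

3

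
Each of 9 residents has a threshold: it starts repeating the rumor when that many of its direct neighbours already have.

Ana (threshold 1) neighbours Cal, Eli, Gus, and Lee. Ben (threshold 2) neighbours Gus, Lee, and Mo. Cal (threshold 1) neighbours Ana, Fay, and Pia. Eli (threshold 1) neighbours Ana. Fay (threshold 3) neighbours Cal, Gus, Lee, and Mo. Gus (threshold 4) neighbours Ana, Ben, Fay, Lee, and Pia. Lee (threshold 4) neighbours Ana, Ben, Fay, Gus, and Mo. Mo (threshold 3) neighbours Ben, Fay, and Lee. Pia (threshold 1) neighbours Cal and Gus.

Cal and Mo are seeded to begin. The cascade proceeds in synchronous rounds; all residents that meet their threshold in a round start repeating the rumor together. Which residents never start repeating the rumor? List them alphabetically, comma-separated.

Ben, Fay, Gus, Lee

Round 1 — Cal, Mo start repeating the rumor (initial).
Round 2 — checking thresholds:
  Ana: 1 of 4 neighbours ≥ 1, starts repeating the rumor.
  Ben: 1 of 3 neighbours < 2, below threshold.
  Fay: 2 of 4 neighbours < 3, below threshold.
  Lee: 1 of 5 neighbours < 4, below threshold.
  Pia: 1 of 2 neighbours ≥ 1, starts repeating the rumor.
Round 3 — checking thresholds:
  Ben: 1 of 3 neighbours < 2, below threshold.
  Eli: 1 of 1 neighbours ≥ 1, starts repeating the rumor.
  Fay: 2 of 4 neighbours < 3, below threshold.
  Gus: 2 of 5 neighbours < 4, below threshold.
  Lee: 2 of 5 neighbours < 4, below threshold.
Round 4 — no new spreads; cascade stops.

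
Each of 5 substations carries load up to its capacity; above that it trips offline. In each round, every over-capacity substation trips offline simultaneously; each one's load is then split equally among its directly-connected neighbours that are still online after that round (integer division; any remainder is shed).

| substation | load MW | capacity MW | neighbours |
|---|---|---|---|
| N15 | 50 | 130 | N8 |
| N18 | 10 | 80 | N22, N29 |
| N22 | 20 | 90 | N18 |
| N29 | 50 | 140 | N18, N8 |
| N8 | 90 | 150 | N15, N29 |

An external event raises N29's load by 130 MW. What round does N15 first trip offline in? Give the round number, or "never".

3

Round 1 — N29 at 180 > 140. N29 trips offline.
  N29 sheds 180 MW to N18, N8: 90 each.
    N18: 10+90 = 100 > 80
    N8: 90+90 = 180 > 150
Round 2 — N18, N8 trip offline.
  N18 sheds 100 MW to N22: 100 each.
    N22: 20+100 = 120 > 90
  N8 sheds 180 MW to N15: 180 each.
    N15: 50+180 = 230 > 130
Round 3 — N15, N22 trip offline.
  N15 sheds 230 MW: no online neighbours, lost.
  N22 sheds 120 MW: no online neighbours, lost.
No further trips.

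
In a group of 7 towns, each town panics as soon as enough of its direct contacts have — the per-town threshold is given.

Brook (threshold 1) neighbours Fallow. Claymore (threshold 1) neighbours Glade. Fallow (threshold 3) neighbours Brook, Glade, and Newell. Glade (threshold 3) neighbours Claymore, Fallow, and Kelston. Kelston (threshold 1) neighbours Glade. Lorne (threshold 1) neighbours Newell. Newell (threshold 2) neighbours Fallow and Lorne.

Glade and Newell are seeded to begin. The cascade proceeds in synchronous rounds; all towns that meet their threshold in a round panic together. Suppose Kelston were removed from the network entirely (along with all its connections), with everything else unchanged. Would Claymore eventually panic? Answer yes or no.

yes

With Kelston removed:
Round 1 — Glade, Newell panic (initial).
Round 2 — checking thresholds:
  Claymore: 1 of 1 neighbours ≥ 1, panics.
  Fallow: 2 of 3 neighbours < 3, below threshold.
  Lorne: 1 of 1 neighbours ≥ 1, panics.
Round 3 — no new panics; cascade stops.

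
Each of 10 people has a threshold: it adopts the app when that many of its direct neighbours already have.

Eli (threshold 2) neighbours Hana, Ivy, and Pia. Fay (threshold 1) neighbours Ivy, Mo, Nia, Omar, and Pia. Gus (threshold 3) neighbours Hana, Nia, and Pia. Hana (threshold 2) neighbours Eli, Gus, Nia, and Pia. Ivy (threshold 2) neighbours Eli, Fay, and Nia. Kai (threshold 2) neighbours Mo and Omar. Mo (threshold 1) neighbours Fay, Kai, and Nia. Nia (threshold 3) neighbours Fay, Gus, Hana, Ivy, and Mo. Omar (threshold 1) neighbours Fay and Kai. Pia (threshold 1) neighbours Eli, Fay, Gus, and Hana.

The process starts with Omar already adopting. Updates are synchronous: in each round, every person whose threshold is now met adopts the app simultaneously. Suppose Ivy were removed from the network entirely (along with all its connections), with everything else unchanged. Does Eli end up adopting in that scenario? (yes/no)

no

With Ivy removed:
Round 1 — Omar adopts the app (initial).
Round 2 — checking thresholds:
  Fay: 1 of 4 neighbours ≥ 1, adopts the app.
  Kai: 1 of 2 neighbours < 2, below threshold.
Round 3 — checking thresholds:
  Kai: 1 of 2 neighbours < 2, below threshold.
  Mo: 1 of 3 neighbours ≥ 1, adopts the app.
  Nia: 1 of 4 neighbours < 3, below threshold.
  Pia: 1 of 4 neighbours ≥ 1, adopts the app.
Round 4 — checking thresholds:
  Eli: 1 of 2 neighbours < 2, below threshold.
  Gus: 1 of 3 neighbours < 3, below threshold.
  Hana: 1 of 4 neighbours < 2, below threshold.
  Kai: 2 of 2 neighbours ≥ 2, adopts the app.
  Nia: 2 of 4 neighbours < 3, below threshold.
Round 5 — no new adoptions; cascade stops.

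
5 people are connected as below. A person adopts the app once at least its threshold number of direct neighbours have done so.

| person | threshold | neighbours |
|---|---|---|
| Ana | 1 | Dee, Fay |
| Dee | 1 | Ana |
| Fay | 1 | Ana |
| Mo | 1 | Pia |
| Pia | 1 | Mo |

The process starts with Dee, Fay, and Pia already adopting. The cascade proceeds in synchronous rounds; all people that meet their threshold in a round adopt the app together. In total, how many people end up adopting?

Round 1 — Dee, Fay, Pia adopt the app (initial).
Round 2 — checking thresholds:
  Ana: 2 of 2 neighbours ≥ 1, adopts the app.
  Mo: 1 of 1 neighbours ≥ 1, adopts the app.
Round 3 — no new adoptions; cascade stops.

5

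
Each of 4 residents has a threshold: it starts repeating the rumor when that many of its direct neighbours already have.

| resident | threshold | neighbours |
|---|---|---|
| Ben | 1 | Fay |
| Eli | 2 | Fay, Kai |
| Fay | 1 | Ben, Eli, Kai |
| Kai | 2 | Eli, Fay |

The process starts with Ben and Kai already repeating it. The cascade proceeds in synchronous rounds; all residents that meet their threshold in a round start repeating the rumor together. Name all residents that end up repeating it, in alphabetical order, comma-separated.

Round 1 — Ben, Kai start repeating the rumor (initial).
Round 2 — checking thresholds:
  Eli: 1 of 2 neighbours < 2, holds.
  Fay: 2 of 3 neighbours ≥ 1, starts repeating the rumor.
Round 3 — checking thresholds:
  Eli: 2 of 2 neighbours ≥ 2, starts repeating the rumor.
Round 4 — no new spreads; cascade stops.

Ben, Eli, Fay, Kai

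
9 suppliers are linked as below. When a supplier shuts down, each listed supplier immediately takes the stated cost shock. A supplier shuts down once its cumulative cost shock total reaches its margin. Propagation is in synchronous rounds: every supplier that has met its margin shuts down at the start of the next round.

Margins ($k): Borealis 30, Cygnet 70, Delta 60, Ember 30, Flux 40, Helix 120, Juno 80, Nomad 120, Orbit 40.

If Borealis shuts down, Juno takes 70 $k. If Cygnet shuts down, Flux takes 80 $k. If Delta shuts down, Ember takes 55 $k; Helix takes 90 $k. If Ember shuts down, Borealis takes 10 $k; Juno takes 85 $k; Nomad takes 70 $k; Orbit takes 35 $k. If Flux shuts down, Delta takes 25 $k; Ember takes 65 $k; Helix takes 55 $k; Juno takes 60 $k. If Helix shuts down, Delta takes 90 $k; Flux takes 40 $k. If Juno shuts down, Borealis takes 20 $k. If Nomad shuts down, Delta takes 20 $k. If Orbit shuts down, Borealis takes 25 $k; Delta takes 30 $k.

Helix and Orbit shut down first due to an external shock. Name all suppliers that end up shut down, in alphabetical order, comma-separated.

Borealis, Delta, Ember, Flux, Helix, Juno, Orbit

Round 1 — Helix, Orbit shut down (initial).
  Borealis: +25 → 25 < 30
  Delta: +90+30 → 120 ≥ 60
  Flux: +40 → 40 ≥ 40
Round 2 — Delta, Flux shut down.
  Ember: +55+65 → 120 ≥ 30
  Juno: +60 → 60 < 80
Round 3 — Ember shuts down.
  Borealis: +10 → 35 ≥ 30
  Juno: +85 → 145 ≥ 80
  Nomad: +70 → 70 < 120
Round 4 — Borealis, Juno shut down.
No further shutdowns.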